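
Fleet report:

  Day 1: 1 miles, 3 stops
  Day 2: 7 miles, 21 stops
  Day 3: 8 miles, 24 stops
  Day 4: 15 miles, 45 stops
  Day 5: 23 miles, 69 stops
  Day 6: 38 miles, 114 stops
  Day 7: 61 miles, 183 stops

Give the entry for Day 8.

99 miles, 297 stops

For the miles, each term is the sum of the two before it: 1, 7, 8, 15, 23, 38, 61 → 99.
Stops — always 3 × the miles: 3, 21, 24, 45, 69, 114, 183 → 297.
Putting it together: 99 miles, 297 stops.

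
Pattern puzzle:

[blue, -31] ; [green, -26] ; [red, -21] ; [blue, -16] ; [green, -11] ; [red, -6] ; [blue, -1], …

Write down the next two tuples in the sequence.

[green, 4], [red, 9]

Colour: repeats blue → green → red; blue, green, red, blue, green, red, blue → green → red.
Second part goes -31, -26, -21, -16, -11, -6, -1 → 4 → 9 (+5 each step).
Putting the parts together: [green, 4] and then [red, 9].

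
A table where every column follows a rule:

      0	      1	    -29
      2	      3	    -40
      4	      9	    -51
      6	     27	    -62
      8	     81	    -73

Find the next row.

First component: +2 each step, so 0, 2, 4, 6, 8 → 10.
Second component — ×3 each step: 1, 3, 9, 27, 81 → 243.
Third component goes -29, -40, -51, -62, -73 → -84 (−11 each step).
Putting it together: 10  243  -84.

10  243  -84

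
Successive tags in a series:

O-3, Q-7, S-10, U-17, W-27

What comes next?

Y-44

Letter: letters move forward 2 places in the alphabet, so O, Q, S, U, W → Y.
Second component goes 3, 7, 10, 17, 27 → 44 (each term is the sum of the two before it).
Putting it together: Y-44.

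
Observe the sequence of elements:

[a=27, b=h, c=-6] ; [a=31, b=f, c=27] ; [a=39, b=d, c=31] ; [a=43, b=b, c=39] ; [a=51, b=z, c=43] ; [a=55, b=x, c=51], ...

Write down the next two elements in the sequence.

A: alternating steps +4, +8, +4, +8, …, so 27, 31, 39, 43, 51, 55 → 63 → 67.
B — letters move back 2 places in the alphabet, wrapping A→Z: h, f, d, b, z, x → v → t.
C goes -6, 27, 31, 39, 43, 51 → 55 → 63 (always the previous value of the a).
So the next two elements are [a=63, b=v, c=55] and [a=67, b=t, c=63].

[a=63, b=v, c=55], [a=67, b=t, c=63]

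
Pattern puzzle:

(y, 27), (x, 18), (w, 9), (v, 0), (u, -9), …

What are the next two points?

(t, -18), (s, -27)

For the letter, letters move back 1 place in the alphabet: y, x, w, v, u → t → s.
Second part: −9 each step; 27, 18, 9, 0, -9 → -18 → -27.
Putting the parts together: (t, -18) and then (s, -27).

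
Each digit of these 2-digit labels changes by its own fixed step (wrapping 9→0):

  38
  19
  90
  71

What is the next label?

First digit: −2 each step, mod 10; 3, 1, 9, 7 → 5.
Second digit: 8, 9, 0, 1 → 2 (+1 each step, mod 10).
So the next label is 52.

52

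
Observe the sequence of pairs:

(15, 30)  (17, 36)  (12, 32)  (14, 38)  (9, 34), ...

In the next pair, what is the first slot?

11

First slot — alternating steps +2, −5, +2, −5, …: 15, 17, 12, 14, 9 → 11.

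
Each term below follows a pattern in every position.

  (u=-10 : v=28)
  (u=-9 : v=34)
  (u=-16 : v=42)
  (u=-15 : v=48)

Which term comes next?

U goes -10, -9, -16, -15 → -22 (alternating steps +1, −7, +1, −7, …).
V — alternating steps +6, +8, +6, +8, …: 28, 34, 42, 48 → 56.
Putting it together: (u=-22 : v=56).

(u=-22 : v=56)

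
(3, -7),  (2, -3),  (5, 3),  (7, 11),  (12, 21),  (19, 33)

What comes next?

(31, 47)

First coordinate: each term is the sum of the two before it, so 3, 2, 5, 7, 12, 19 → 31.
For the second coordinate, differences are 4, 6, 8, … (increasing by 2 each time): -7, -3, 3, 11, 21, 33 → 47.
Putting it together: (31, 47).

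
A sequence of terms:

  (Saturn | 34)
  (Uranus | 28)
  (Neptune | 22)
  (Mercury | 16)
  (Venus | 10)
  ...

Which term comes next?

Planet: runs through the planets Mercury→Neptune; Saturn, Uranus, Neptune, Mercury, Venus → Earth.
Second coordinate: −6 each step, so 34, 28, 22, 16, 10 → 4.
Putting it together: (Earth | 4).

(Earth | 4)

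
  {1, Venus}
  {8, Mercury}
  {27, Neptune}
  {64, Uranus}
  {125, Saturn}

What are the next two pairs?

First component goes 1, 8, 27, 64, 125 → 216 → 343 (perfect cubes: 1³, 2³, 3³, …).
Planet — runs backward through the planets Mercury→Neptune: Venus, Mercury, Neptune, Uranus, Saturn → Jupiter → Mars.
Putting the parts together: {216, Jupiter} and then {343, Mars}.

{216, Jupiter}, {343, Mars}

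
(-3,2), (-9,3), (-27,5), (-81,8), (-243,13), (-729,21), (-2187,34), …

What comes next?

(-6561,55)

For the first coordinate, ×3 each step: -3, -9, -27, -81, -243, -729, -2187 → -6561.
Second coordinate goes 2, 3, 5, 8, 13, 21, 34 → 55 (each term is the sum of the two before it).
Putting it together: (-6561,55).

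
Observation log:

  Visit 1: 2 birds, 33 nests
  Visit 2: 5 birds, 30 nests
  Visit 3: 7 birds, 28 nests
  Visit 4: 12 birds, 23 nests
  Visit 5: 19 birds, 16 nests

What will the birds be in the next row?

Birds — each term is the sum of the two before it: 2, 5, 7, 12, 19 → 31.

31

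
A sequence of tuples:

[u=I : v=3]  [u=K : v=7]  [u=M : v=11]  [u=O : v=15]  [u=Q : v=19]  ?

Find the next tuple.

[u=S : v=23]

U: I, K, M, O, Q → S (letters move forward 2 places in the alphabet).
V: 3, 7, 11, 15, 19 → 23 (+4 each step).
So the next tuple is [u=S : v=23].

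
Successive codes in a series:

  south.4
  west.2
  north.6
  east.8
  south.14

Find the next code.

west.22

Direction: repeats south → west → north → east, so south, west, north, east, south → west.
Second component: each term is the sum of the two before it, so 4, 2, 6, 8, 14 → 22.
Combining the parts gives west.22.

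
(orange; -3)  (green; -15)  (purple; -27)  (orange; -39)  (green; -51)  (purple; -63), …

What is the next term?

(orange; -75)

Colour: repeats orange → green → purple, so orange, green, purple, orange, green, purple → orange.
For the second value, −12 each step: -3, -15, -27, -39, -51, -63 → -75.
Putting it together: (orange; -75).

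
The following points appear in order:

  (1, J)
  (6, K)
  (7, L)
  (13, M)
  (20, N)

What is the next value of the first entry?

For the first entry, each term is the sum of the two before it: 1, 6, 7, 13, 20 → 33.
Letter — letters move forward 1 place in the alphabet: J, K, L, M, N → O.

33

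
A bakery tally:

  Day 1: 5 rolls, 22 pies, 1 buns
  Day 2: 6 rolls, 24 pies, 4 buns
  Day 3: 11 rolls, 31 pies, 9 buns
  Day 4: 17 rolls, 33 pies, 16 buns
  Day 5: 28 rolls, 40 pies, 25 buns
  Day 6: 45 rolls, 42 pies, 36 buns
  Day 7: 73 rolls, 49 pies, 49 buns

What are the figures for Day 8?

Rolls: each term is the sum of the two before it, so 5, 6, 11, 17, 28, 45, 73 → 118.
For the pies, alternating steps +2, +7, +2, +7, …: 22, 24, 31, 33, 40, 42, 49 → 51.
For the buns, perfect squares: 1², 2², 3², …: 1, 4, 9, 16, 25, 36, 49 → 64.
Combining the parts gives 118 rolls, 51 pies, 64 buns.

118 rolls, 51 pies, 64 buns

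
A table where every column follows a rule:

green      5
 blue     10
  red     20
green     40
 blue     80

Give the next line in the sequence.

Colour: green, blue, red, green, blue → red (repeats green → blue → red).
For the second component, ×2 each step: 5, 10, 20, 40, 80 → 160.
So the next line is red  160.

red  160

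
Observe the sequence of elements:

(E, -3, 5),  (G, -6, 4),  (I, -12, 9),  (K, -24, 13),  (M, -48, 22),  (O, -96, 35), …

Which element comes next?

(Q, -192, 57)

Letter: letters move forward 2 places in the alphabet; E, G, I, K, M, O → Q.
Second part: ×2 each step; -3, -6, -12, -24, -48, -96 → -192.
For the third part, each term is the sum of the two before it: 5, 4, 9, 13, 22, 35 → 57.
Combining the parts gives (Q, -192, 57).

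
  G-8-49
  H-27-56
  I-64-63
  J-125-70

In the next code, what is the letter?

K

Letter: G, H, I, J → K (letters move forward 1 place in the alphabet).
For the second component, perfect cubes: 2³, 3³, 4³, …: 8, 27, 64, 125 → 216.
Third component: +7 each step, so 49, 56, 63, 70 → 77.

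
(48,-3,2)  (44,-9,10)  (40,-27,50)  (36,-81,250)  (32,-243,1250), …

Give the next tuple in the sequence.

(28,-729,6250)

First component: −4 each step, so 48, 44, 40, 36, 32 → 28.
Second component goes -3, -9, -27, -81, -243 → -729 (×3 each step).
Third component — ×5 each step: 2, 10, 50, 250, 1250 → 6250.
Putting it together: (28,-729,6250).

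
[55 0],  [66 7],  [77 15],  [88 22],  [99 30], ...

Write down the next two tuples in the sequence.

First part goes 55, 66, 77, 88, 99 → 110 → 121 (+11 each step).
Second part: 0, 7, 15, 22, 30 → 37 → 45 (alternating steps +7, +8, +7, +8, …).
Putting the parts together: [110 37] and then [121 45].

[110 37], [121 45]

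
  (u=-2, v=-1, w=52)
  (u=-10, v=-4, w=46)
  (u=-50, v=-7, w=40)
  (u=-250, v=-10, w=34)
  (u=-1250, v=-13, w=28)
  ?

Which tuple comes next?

U goes -2, -10, -50, -250, -1250 → -6250 (×5 each step).
V — −3 each step: -1, -4, -7, -10, -13 → -16.
W: −6 each step, so 52, 46, 40, 34, 28 → 22.
Putting it together: (u=-6250, v=-16, w=22).

(u=-6250, v=-16, w=22)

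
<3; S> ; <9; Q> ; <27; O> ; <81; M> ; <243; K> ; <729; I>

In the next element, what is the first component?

First component goes 3, 9, 27, 81, 243, 729 → 2187 (×3 each step).

2187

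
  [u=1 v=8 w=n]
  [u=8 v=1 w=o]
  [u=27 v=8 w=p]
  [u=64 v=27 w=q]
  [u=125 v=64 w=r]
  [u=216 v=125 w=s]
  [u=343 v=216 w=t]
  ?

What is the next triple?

[u=512 v=343 w=u]

U — perfect cubes: 1³, 2³, 3³, …: 1, 8, 27, 64, 125, 216, 343 → 512.
For the v, always the previous value of the u: 8, 1, 8, 27, 64, 125, 216 → 343.
W: letters move forward 1 place in the alphabet, so n, o, p, q, r, s, t → u.
So the next triple is [u=512 v=343 w=u].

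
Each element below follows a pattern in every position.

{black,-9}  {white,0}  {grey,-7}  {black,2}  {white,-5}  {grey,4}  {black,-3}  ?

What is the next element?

Shade goes black, white, grey, black, white, grey, black → white (repeats black → white → grey).
Second part — alternating steps +9, −7, +9, −7, …: -9, 0, -7, 2, -5, 4, -3 → 6.
So the next element is {white,6}.

{white,6}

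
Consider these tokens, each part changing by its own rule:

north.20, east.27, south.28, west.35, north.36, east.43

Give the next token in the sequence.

For the direction, repeats north → east → south → west: north, east, south, west, north, east → south.
For the second component, alternating steps +7, +1, +7, +1, …: 20, 27, 28, 35, 36, 43 → 44.
Putting it together: south.44.

south.44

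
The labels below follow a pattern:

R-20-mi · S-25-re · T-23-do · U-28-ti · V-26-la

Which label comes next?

Letter: letters move forward 1 place in the alphabet; R, S, T, U, V → W.
Second component: 20, 25, 23, 28, 26 → 31 (alternating steps +5, −2, +5, −2, …).
Note: runs backward through the solfège scale do→ti; mi, re, do, ti, la → sol.
So the next label is W-31-sol.

W-31-sol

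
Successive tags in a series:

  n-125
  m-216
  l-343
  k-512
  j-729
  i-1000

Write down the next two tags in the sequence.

h-1331, g-1728

Letter: letters move back 1 place in the alphabet; n, m, l, k, j, i → h → g.
Second component — perfect cubes: 5³, 6³, 7³, …: 125, 216, 343, 512, 729, 1000 → 1331 → 1728.
Putting the parts together: h-1331 and then g-1728.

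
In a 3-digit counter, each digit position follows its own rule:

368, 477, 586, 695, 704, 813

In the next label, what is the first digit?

For the first digit, +1 each step, mod 10: 3, 4, 5, 6, 7, 8 → 9.

9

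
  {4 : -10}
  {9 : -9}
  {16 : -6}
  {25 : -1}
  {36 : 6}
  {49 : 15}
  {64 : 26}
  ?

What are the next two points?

First part: perfect squares: 2², 3², 4², …, so 4, 9, 16, 25, 36, 49, 64 → 81 → 100.
Second part: differences are 1, 3, 5, … (increasing by 2 each time); -10, -9, -6, -1, 6, 15, 26 → 39 → 54.
So the next two points are {81 : 39} and {100 : 54}.

{81 : 39}, {100 : 54}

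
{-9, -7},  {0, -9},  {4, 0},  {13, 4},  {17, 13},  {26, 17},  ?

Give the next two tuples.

{30, 26}, {39, 30}

First value goes -9, 0, 4, 13, 17, 26 → 30 → 39 (alternating steps +9, +4, +9, +4, …).
Second value goes -7, -9, 0, 4, 13, 17 → 26 → 30 (always the previous value of the first value).
So the next two tuples are {30, 26} and {39, 30}.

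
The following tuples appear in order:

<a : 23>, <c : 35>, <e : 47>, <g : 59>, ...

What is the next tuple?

<i : 71>

Letter — letters move forward 2 places in the alphabet: a, c, e, g → i.
Second slot — +12 each step: 23, 35, 47, 59 → 71.
So the next tuple is <i : 71>.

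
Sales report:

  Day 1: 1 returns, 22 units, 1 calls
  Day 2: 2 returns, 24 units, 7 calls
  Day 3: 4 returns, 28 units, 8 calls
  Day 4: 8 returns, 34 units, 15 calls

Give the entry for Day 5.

Returns: ×2 each step; 1, 2, 4, 8 → 16.
For the units, differences are 2, 4, 6, … (increasing by 2 each time): 22, 24, 28, 34 → 42.
Calls: each term is the sum of the two before it, so 1, 7, 8, 15 → 23.
Combining the parts gives 16 returns, 42 units, 23 calls.

16 returns, 42 units, 23 calls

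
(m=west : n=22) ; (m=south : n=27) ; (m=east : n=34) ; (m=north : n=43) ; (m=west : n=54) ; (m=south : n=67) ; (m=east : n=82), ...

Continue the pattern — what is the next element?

(m=north : n=99)

M goes west, south, east, north, west, south, east → north (repeats west → south → east → north).
For the n, differences are 5, 7, 9, … (increasing by 2 each time): 22, 27, 34, 43, 54, 67, 82 → 99.
Combining the parts gives (m=north : n=99).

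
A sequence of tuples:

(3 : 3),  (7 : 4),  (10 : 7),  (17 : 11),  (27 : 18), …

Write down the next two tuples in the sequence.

For the first part, each term is the sum of the two before it: 3, 7, 10, 17, 27 → 44 → 71.
Second part: each term is the sum of the two before it, so 3, 4, 7, 11, 18 → 29 → 47.
So the next two tuples are (44 : 29) and (71 : 47).

(44 : 29), (71 : 47)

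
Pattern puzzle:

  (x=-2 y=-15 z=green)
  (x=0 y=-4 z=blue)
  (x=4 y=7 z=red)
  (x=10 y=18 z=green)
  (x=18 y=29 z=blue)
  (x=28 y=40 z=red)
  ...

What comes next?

X: -2, 0, 4, 10, 18, 28 → 40 (differences are 2, 4, 6, … (increasing by 2 each time)).
For the y, +11 each step: -15, -4, 7, 18, 29, 40 → 51.
Z: green, blue, red, green, blue, red → green (repeats green → blue → red).
Combining the parts gives (x=40 y=51 z=green).

(x=40 y=51 z=green)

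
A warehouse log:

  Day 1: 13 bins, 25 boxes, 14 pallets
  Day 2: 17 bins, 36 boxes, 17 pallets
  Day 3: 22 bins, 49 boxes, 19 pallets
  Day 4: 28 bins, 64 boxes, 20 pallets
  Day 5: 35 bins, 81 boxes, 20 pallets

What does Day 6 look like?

Bins: differences are 4, 5, 6, … (increasing by 1 each time), so 13, 17, 22, 28, 35 → 43.
Boxes: 25, 36, 49, 64, 81 → 100 (perfect squares: 5², 6², 7², …).
Pallets: differences are 3, 2, 1, … (decreasing by 1 each time), so 14, 17, 19, 20, 20 → 19.
Putting it together: 43 bins, 100 boxes, 19 pallets.

43 bins, 100 boxes, 19 pallets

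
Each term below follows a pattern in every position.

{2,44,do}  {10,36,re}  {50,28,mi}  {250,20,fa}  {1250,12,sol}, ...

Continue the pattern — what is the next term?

First slot: ×5 each step; 2, 10, 50, 250, 1250 → 6250.
For the second slot, −8 each step: 44, 36, 28, 20, 12 → 4.
Note goes do, re, mi, fa, sol → la (runs through the solfège scale do→ti).
Putting it together: {6250,4,la}.

{6250,4,la}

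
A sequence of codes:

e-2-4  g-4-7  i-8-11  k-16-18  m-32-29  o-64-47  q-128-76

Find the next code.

s-256-123

Letter: letters move forward 2 places in the alphabet; e, g, i, k, m, o, q → s.
Second component: ×2 each step; 2, 4, 8, 16, 32, 64, 128 → 256.
Third component: 4, 7, 11, 18, 29, 47, 76 → 123 (each term is the sum of the two before it).
Putting it together: s-256-123.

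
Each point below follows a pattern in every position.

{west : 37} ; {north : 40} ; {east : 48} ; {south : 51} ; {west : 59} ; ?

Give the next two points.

{north : 62}, {east : 70}

Direction goes west, north, east, south, west → north → east (repeats west → north → east → south).
Second entry: alternating steps +3, +8, +3, +8, …, so 37, 40, 48, 51, 59 → 62 → 70.
So the next two points are {north : 62} and {east : 70}.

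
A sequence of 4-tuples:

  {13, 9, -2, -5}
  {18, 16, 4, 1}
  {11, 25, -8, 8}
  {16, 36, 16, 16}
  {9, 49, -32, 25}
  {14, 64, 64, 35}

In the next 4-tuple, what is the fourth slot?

Fourth slot — differences are 6, 7, 8, … (increasing by 1 each time): -5, 1, 8, 16, 25, 35 → 46.

46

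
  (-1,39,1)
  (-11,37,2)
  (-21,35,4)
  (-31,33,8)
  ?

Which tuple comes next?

First slot: −10 each step, so -1, -11, -21, -31 → -41.
Second slot goes 39, 37, 35, 33 → 31 (−2 each step).
Third slot: ×2 each step; 1, 2, 4, 8 → 16.
Putting it together: (-41,31,16).

(-41,31,16)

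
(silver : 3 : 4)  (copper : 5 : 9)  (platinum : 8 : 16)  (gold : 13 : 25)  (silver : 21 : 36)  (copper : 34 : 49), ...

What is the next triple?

(platinum : 55 : 64)

Metal: silver, copper, platinum, gold, silver, copper → platinum (repeats silver → copper → platinum → gold).
Second component — each term is the sum of the two before it: 3, 5, 8, 13, 21, 34 → 55.
Third component: 4, 9, 16, 25, 36, 49 → 64 (perfect squares: 2², 3², 4², …).
So the next triple is (platinum : 55 : 64).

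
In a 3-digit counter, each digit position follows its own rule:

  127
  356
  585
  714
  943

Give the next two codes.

172 then 301

First digit — +2 each step, mod 10: 1, 3, 5, 7, 9 → 1 → 3.
Second digit: +3 each step, mod 10, so 2, 5, 8, 1, 4 → 7 → 0.
Third digit: −1 each step, mod 10, so 7, 6, 5, 4, 3 → 2 → 1.
So the next two codes are 172 and 301.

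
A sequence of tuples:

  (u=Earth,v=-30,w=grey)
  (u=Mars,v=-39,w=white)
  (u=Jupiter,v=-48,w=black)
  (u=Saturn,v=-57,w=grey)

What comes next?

U — runs through the planets Mercury→Neptune: Earth, Mars, Jupiter, Saturn → Uranus.
V goes -30, -39, -48, -57 → -66 (−9 each step).
W goes grey, white, black, grey → white (repeats grey → white → black).
Putting it together: (u=Uranus,v=-66,w=white).

(u=Uranus,v=-66,w=white)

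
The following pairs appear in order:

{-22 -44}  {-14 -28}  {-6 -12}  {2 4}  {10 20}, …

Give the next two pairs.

{18 36}, {26 52}

First value goes -22, -14, -6, 2, 10 → 18 → 26 (+8 each step).
Second value: always 2 × the first value; -44, -28, -12, 4, 20 → 36 → 52.
Putting the parts together: {18 36} and then {26 52}.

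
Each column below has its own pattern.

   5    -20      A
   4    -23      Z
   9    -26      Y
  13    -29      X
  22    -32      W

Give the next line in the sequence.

35  -35  V

First component: 5, 4, 9, 13, 22 → 35 (each term is the sum of the two before it).
Second component: −3 each step; -20, -23, -26, -29, -32 → -35.
Letter: letters move back 1 place in the alphabet, wrapping A→Z, so A, Z, Y, X, W → V.
So the next line is 35  -35  V.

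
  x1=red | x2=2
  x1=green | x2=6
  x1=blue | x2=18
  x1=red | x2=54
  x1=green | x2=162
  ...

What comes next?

X1: red, green, blue, red, green → blue (repeats red → green → blue).
For the x2, ×3 each step: 2, 6, 18, 54, 162 → 486.
Putting it together: x1=blue | x2=486.

x1=blue | x2=486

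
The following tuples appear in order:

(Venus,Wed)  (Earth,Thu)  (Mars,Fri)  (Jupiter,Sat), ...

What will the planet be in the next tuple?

Saturn

Planet: runs through the planets Mercury→Neptune; Venus, Earth, Mars, Jupiter → Saturn.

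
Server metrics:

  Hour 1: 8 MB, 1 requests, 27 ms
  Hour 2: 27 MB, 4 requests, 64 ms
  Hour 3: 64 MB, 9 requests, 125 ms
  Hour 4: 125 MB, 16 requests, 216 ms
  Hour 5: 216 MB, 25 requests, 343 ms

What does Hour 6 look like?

MB: perfect cubes: 2³, 3³, 4³, …, so 8, 27, 64, 125, 216 → 343.
Requests — perfect squares: 1², 2², 3², …: 1, 4, 9, 16, 25 → 36.
Ms: 27, 64, 125, 216, 343 → 512 (perfect cubes: 3³, 4³, 5³, …).
Putting it together: 343 MB, 36 requests, 512 ms.

343 MB, 36 requests, 512 ms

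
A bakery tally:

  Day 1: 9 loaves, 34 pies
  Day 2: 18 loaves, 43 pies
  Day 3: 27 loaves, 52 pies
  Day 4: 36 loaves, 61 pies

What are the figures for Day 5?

Loaves: +9 each step; 9, 18, 27, 36 → 45.
Pies goes 34, 43, 52, 61 → 70 (+9 each step).
Putting it together: 45 loaves, 70 pies.

45 loaves, 70 pies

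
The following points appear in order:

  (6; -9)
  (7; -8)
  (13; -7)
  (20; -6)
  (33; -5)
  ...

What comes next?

For the first entry, each term is the sum of the two before it: 6, 7, 13, 20, 33 → 53.
Second entry: +1 each step, so -9, -8, -7, -6, -5 → -4.
So the next point is (53; -4).

(53; -4)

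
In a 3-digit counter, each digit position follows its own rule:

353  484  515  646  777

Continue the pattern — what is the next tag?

First digit: +1 each step, mod 10, so 3, 4, 5, 6, 7 → 8.
For the second digit, +3 each step, mod 10: 5, 8, 1, 4, 7 → 0.
Third digit: 3, 4, 5, 6, 7 → 8 (+1 each step, mod 10).
Combining the parts gives 808.

808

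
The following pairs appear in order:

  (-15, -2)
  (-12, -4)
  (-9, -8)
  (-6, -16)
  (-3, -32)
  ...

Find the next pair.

(0, -64)

First component: +3 each step; -15, -12, -9, -6, -3 → 0.
Second component goes -2, -4, -8, -16, -32 → -64 (×2 each step).
Putting it together: (0, -64).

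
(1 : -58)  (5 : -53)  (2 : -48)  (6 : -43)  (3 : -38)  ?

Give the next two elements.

(7 : -33), (4 : -28)

First slot: 1, 5, 2, 6, 3 → 7 → 4 (alternating steps +4, −3, +4, −3, …).
Second slot goes -58, -53, -48, -43, -38 → -33 → -28 (+5 each step).
So the next two elements are (7 : -33) and (4 : -28).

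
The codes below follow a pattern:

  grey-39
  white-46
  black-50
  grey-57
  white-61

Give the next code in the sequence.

black-68

For the shade, repeats grey → white → black: grey, white, black, grey, white → black.
Second component — alternating steps +7, +4, +7, +4, …: 39, 46, 50, 57, 61 → 68.
Putting it together: black-68.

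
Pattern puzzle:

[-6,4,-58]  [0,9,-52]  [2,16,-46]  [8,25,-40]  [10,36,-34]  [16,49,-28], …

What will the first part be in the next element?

First part: alternating steps +6, +2, +6, +2, …; -6, 0, 2, 8, 10, 16 → 18.

18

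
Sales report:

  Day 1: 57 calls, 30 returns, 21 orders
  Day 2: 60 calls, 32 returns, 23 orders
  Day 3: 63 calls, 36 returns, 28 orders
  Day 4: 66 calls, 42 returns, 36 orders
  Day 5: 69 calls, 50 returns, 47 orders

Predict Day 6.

72 calls, 60 returns, 61 orders

Calls: +3 each step; 57, 60, 63, 66, 69 → 72.
Returns: differences are 2, 4, 6, … (increasing by 2 each time); 30, 32, 36, 42, 50 → 60.
Orders: differences are 2, 5, 8, … (increasing by 3 each time); 21, 23, 28, 36, 47 → 61.
So the next line is 72 calls, 60 returns, 61 orders.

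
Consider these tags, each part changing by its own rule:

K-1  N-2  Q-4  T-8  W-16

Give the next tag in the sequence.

Z-32

Letter: letters move forward 3 places in the alphabet; K, N, Q, T, W → Z.
Second component: ×2 each step; 1, 2, 4, 8, 16 → 32.
Combining the parts gives Z-32.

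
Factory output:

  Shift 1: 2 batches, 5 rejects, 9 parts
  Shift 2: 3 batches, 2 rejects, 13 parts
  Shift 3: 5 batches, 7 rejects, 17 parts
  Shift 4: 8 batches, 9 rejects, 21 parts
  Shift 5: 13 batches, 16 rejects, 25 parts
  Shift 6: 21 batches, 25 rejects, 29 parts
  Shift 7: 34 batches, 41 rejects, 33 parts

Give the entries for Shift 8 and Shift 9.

Batches: 2, 3, 5, 8, 13, 21, 34 → 55 → 89 (each term is the sum of the two before it).
Rejects goes 5, 2, 7, 9, 16, 25, 41 → 66 → 107 (each term is the sum of the two before it).
For the parts, +4 each step: 9, 13, 17, 21, 25, 29, 33 → 37 → 41.
Putting the parts together: 55 batches, 66 rejects, 37 parts and then 89 batches, 107 rejects, 41 parts.

55 batches, 66 rejects, 37 parts; 89 batches, 107 rejects, 41 parts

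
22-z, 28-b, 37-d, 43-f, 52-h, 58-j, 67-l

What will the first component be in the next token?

73

First component — alternating steps +6, +9, +6, +9, …: 22, 28, 37, 43, 52, 58, 67 → 73.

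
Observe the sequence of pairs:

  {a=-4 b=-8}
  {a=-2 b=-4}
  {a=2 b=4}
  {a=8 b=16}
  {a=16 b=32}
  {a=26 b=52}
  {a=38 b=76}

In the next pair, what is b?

104

A — differences are 2, 4, 6, … (increasing by 2 each time): -4, -2, 2, 8, 16, 26, 38 → 52.
B: always 2 × the a, so -8, -4, 4, 16, 32, 52, 76 → 104.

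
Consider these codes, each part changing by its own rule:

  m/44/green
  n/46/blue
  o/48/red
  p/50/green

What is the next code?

q/52/blue

For the letter, letters move forward 1 place in the alphabet: m, n, o, p → q.
Second component — +2 each step: 44, 46, 48, 50 → 52.
For the colour, repeats green → blue → red: green, blue, red, green → blue.
So the next code is q/52/blue.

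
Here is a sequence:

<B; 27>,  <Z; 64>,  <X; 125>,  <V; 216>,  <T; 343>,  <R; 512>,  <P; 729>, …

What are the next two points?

For the letter, letters move back 2 places in the alphabet, wrapping A→Z: B, Z, X, V, T, R, P → N → L.
Second value: perfect cubes: 3³, 4³, 5³, …; 27, 64, 125, 216, 343, 512, 729 → 1000 → 1331.
Putting the parts together: <N; 1000> and then <L; 1331>.

<N; 1000>, <L; 1331>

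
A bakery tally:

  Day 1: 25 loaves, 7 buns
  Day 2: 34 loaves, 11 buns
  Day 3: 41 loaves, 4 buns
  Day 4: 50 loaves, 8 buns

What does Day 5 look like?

Loaves: alternating steps +9, +7, +9, +7, …, so 25, 34, 41, 50 → 57.
Buns — alternating steps +4, −7, +4, −7, …: 7, 11, 4, 8 → 1.
Putting it together: 57 loaves, 1 buns.

57 loaves, 1 buns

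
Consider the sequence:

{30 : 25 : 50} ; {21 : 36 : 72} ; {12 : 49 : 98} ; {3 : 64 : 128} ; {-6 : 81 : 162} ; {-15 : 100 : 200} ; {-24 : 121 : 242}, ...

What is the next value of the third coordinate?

Second coordinate — perfect squares: 5², 6², 7², …: 25, 36, 49, 64, 81, 100, 121 → 144.
For the third coordinate, always 2 × the second coordinate: 50, 72, 98, 128, 162, 200, 242 → 288.

288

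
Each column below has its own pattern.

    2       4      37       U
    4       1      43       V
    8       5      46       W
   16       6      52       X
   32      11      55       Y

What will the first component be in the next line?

First component: 2, 4, 8, 16, 32 → 64 (×2 each step).
Second component goes 4, 1, 5, 6, 11 → 17 (each term is the sum of the two before it).
Third component goes 37, 43, 46, 52, 55 → 61 (alternating steps +6, +3, +6, +3, …).
Letter — letters move forward 1 place in the alphabet: U, V, W, X, Y → Z.

64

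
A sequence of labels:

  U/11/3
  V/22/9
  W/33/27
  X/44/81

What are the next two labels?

Y/55/243, Z/66/729

Letter: U, V, W, X → Y → Z (letters move forward 1 place in the alphabet).
For the second component, +11 each step: 11, 22, 33, 44 → 55 → 66.
Third component: ×3 each step; 3, 9, 27, 81 → 243 → 729.
Putting the parts together: Y/55/243 and then Z/66/729.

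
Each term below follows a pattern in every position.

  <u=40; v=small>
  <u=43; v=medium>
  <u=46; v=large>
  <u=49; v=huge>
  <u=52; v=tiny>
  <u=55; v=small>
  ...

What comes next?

U: +3 each step, so 40, 43, 46, 49, 52, 55 → 58.
V: repeats small → medium → large → huge → tiny; small, medium, large, huge, tiny, small → medium.
So the next term is <u=58; v=medium>.

<u=58; v=medium>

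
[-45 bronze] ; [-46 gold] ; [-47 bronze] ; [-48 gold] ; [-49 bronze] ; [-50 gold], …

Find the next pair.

[-51 bronze]

First value goes -45, -46, -47, -48, -49, -50 → -51 (−1 each step).
Rank: bronze, gold, bronze, gold, bronze, gold → bronze (alternates bronze ↔ gold).
So the next pair is [-51 bronze].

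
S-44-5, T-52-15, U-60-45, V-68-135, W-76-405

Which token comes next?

X-84-1215

Letter — letters move forward 1 place in the alphabet: S, T, U, V, W → X.
Second component goes 44, 52, 60, 68, 76 → 84 (+8 each step).
Third component — ×3 each step: 5, 15, 45, 135, 405 → 1215.
Combining the parts gives X-84-1215.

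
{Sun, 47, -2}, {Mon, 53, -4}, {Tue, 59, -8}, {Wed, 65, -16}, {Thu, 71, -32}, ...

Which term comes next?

Day — runs through the weekdays Mon→Sun: Sun, Mon, Tue, Wed, Thu → Fri.
Second value: 47, 53, 59, 65, 71 → 77 (+6 each step).
Third value: ×2 each step; -2, -4, -8, -16, -32 → -64.
Putting it together: {Fri, 77, -64}.

{Fri, 77, -64}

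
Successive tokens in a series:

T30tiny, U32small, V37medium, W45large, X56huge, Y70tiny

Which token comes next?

For the letter, letters move forward 1 place in the alphabet: T, U, V, W, X, Y → Z.
Second component: differences are 2, 5, 8, … (increasing by 3 each time), so 30, 32, 37, 45, 56, 70 → 87.
Size: repeats tiny → small → medium → large → huge; tiny, small, medium, large, huge, tiny → small.
Putting it together: Z87small.

Z87small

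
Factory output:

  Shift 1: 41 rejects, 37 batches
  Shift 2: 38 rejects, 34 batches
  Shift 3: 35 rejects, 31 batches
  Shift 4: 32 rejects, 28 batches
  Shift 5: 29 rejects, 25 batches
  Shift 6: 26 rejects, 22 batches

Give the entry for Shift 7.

Rejects — −3 each step: 41, 38, 35, 32, 29, 26 → 23.
For the batches, always 4 less than the rejects: 37, 34, 31, 28, 25, 22 → 19.
So the next record is 23 rejects, 19 batches.

23 rejects, 19 batches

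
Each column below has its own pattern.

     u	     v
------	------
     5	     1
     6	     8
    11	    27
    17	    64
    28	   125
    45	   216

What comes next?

Column u: 5, 6, 11, 17, 28, 45 → 73 (each term is the sum of the two before it).
Column v: perfect cubes: 1³, 2³, 3³, …; 1, 8, 27, 64, 125, 216 → 343.
Putting it together: 73  343.

73  343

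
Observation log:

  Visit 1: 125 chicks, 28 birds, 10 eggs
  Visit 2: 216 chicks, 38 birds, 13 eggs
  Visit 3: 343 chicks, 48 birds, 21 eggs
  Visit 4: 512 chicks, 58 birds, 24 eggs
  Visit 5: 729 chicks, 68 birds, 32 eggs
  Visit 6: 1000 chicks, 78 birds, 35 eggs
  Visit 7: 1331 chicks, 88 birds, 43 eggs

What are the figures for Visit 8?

1728 chicks, 98 birds, 46 eggs

For the chicks, perfect cubes: 5³, 6³, 7³, …: 125, 216, 343, 512, 729, 1000, 1331 → 1728.
Birds: +10 each step, so 28, 38, 48, 58, 68, 78, 88 → 98.
For the eggs, alternating steps +3, +8, +3, +8, …: 10, 13, 21, 24, 32, 35, 43 → 46.
So the next row is 1728 chicks, 98 birds, 46 eggs.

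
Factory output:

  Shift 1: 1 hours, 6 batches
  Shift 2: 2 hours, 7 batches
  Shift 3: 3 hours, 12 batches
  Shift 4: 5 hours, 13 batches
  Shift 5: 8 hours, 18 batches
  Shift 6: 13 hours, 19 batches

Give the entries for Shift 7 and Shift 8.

21 hours, 24 batches; 34 hours, 25 batches

Hours: each term is the sum of the two before it, so 1, 2, 3, 5, 8, 13 → 21 → 34.
Batches: alternating steps +1, +5, +1, +5, …; 6, 7, 12, 13, 18, 19 → 24 → 25.
Putting the parts together: 21 hours, 24 batches and then 34 hours, 25 batches.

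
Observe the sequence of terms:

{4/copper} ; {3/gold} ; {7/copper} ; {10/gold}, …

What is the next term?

First part: 4, 3, 7, 10 → 17 (each term is the sum of the two before it).
Metal — alternates copper ↔ gold: copper, gold, copper, gold → copper.
So the next term is {17/copper}.

{17/copper}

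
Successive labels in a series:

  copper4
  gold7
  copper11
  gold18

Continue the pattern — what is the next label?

Metal goes copper, gold, copper, gold → copper (alternates copper ↔ gold).
Second component goes 4, 7, 11, 18 → 29 (each term is the sum of the two before it).
Putting it together: copper29.

copper29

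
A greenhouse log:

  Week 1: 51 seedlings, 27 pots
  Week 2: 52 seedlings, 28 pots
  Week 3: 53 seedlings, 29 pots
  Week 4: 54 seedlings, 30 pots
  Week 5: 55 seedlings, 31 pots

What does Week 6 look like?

Seedlings goes 51, 52, 53, 54, 55 → 56 (+1 each step).
For the pots, +1 each step: 27, 28, 29, 30, 31 → 32.
Combining the parts gives 56 seedlings, 32 pots.

56 seedlings, 32 pots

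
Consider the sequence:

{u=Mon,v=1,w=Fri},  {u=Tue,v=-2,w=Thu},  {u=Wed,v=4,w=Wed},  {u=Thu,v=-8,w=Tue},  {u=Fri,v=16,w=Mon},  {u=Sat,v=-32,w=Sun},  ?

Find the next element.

U goes Mon, Tue, Wed, Thu, Fri, Sat → Sun (runs through the weekdays Mon→Sun).
V — ×(-2) each step: 1, -2, 4, -8, 16, -32 → 64.
For the w, runs backward through the weekdays Mon→Sun: Fri, Thu, Wed, Tue, Mon, Sun → Sat.
Putting it together: {u=Sun,v=64,w=Sat}.

{u=Sun,v=64,w=Sat}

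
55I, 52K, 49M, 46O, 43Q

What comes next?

40S

First component goes 55, 52, 49, 46, 43 → 40 (−3 each step).
Letter goes I, K, M, O, Q → S (letters move forward 2 places in the alphabet).
So the next token is 40S.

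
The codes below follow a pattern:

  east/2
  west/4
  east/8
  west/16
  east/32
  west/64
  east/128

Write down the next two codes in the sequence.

Direction — alternates east ↔ west: east, west, east, west, east, west, east → west → east.
Second component — ×2 each step: 2, 4, 8, 16, 32, 64, 128 → 256 → 512.
Putting the parts together: west/256 and then east/512.

west/256, east/512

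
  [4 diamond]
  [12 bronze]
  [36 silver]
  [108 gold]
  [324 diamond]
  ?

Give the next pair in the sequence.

For the first entry, ×3 each step: 4, 12, 36, 108, 324 → 972.
For the rank, repeats diamond → bronze → silver → gold: diamond, bronze, silver, gold, diamond → bronze.
Putting it together: [972 bronze].

[972 bronze]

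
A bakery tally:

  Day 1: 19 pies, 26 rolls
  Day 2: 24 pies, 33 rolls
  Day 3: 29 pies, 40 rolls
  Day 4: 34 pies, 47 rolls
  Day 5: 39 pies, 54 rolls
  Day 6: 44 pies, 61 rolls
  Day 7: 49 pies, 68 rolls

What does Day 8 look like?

54 pies, 75 rolls

Pies: +5 each step; 19, 24, 29, 34, 39, 44, 49 → 54.
Rolls: +7 each step; 26, 33, 40, 47, 54, 61, 68 → 75.
Combining the parts gives 54 pies, 75 rolls.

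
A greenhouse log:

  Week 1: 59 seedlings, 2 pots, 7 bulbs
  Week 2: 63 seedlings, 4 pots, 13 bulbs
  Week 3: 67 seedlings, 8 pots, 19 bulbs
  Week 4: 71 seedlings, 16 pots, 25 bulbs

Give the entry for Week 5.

75 seedlings, 32 pots, 31 bulbs

Seedlings: +4 each step, so 59, 63, 67, 71 → 75.
Pots: ×2 each step, so 2, 4, 8, 16 → 32.
For the bulbs, +6 each step: 7, 13, 19, 25 → 31.
Combining the parts gives 75 seedlings, 32 pots, 31 bulbs.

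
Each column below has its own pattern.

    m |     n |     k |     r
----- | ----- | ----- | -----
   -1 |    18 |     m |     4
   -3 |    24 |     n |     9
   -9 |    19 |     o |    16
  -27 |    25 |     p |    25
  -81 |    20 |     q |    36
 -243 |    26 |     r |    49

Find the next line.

Column m goes -1, -3, -9, -27, -81, -243 → -729 (×3 each step).
Column n goes 18, 24, 19, 25, 20, 26 → 21 (alternating steps +6, −5, +6, −5, …).
Column k — letters move forward 1 place in the alphabet: m, n, o, p, q, r → s.
Column r goes 4, 9, 16, 25, 36, 49 → 64 (perfect squares: 2², 3², 4², …).
Combining the parts gives -729  21  s  64.

-729  21  s  64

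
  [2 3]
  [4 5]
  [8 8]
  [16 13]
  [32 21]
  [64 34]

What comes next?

[128 55]

First component — ×2 each step: 2, 4, 8, 16, 32, 64 → 128.
Second component: each term is the sum of the two before it, so 3, 5, 8, 13, 21, 34 → 55.
So the next element is [128 55].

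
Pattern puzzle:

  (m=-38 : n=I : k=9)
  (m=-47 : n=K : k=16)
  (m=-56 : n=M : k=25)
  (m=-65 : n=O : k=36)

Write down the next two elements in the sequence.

(m=-74 : n=Q : k=49), (m=-83 : n=S : k=64)

M: -38, -47, -56, -65 → -74 → -83 (−9 each step).
N: I, K, M, O → Q → S (letters move forward 2 places in the alphabet).
For the k, perfect squares: 3², 4², 5², …: 9, 16, 25, 36 → 49 → 64.
So the next two elements are (m=-74 : n=Q : k=49) and (m=-83 : n=S : k=64).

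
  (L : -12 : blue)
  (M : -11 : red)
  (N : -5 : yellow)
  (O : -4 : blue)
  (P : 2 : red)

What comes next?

Letter: L, M, N, O, P → Q (letters move forward 1 place in the alphabet).
Second part goes -12, -11, -5, -4, 2 → 3 (alternating steps +1, +6, +1, +6, …).
Colour: repeats blue → red → yellow, so blue, red, yellow, blue, red → yellow.
So the next element is (Q : 3 : yellow).

(Q : 3 : yellow)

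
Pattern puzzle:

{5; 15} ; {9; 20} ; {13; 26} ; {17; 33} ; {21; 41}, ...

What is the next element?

{25; 50}

First entry: +4 each step; 5, 9, 13, 17, 21 → 25.
For the second entry, differences are 5, 6, 7, … (increasing by 1 each time): 15, 20, 26, 33, 41 → 50.
So the next element is {25; 50}.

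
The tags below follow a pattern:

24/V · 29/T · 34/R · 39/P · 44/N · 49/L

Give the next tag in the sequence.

First component: 24, 29, 34, 39, 44, 49 → 54 (+5 each step).
Letter goes V, T, R, P, N, L → J (letters move back 2 places in the alphabet).
So the next tag is 54/J.

54/J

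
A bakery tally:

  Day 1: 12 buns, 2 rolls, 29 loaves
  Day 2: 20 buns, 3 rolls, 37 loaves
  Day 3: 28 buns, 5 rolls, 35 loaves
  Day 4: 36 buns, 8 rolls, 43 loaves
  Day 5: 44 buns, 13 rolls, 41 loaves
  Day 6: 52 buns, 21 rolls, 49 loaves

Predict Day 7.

Buns: +8 each step, so 12, 20, 28, 36, 44, 52 → 60.
Rolls: each term is the sum of the two before it, so 2, 3, 5, 8, 13, 21 → 34.
Loaves: 29, 37, 35, 43, 41, 49 → 47 (alternating steps +8, −2, +8, −2, …).
So the next row is 60 buns, 34 rolls, 47 loaves.

60 buns, 34 rolls, 47 loaves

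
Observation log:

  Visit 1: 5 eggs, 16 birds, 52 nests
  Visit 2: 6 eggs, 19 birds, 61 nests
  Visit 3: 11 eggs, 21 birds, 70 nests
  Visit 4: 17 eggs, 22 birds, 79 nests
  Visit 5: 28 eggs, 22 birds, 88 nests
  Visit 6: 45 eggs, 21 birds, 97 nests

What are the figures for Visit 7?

73 eggs, 19 birds, 106 nests

Eggs: each term is the sum of the two before it, so 5, 6, 11, 17, 28, 45 → 73.
Birds — differences are 3, 2, 1, … (decreasing by 1 each time): 16, 19, 21, 22, 22, 21 → 19.
For the nests, +9 each step: 52, 61, 70, 79, 88, 97 → 106.
Putting it together: 73 eggs, 19 birds, 106 nests.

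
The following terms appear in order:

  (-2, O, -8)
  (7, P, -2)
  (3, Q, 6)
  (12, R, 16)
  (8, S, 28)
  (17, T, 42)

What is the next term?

For the first value, alternating steps +9, −4, +9, −4, …: -2, 7, 3, 12, 8, 17 → 13.
For the letter, letters move forward 1 place in the alphabet: O, P, Q, R, S, T → U.
Third value: differences are 6, 8, 10, … (increasing by 2 each time); -8, -2, 6, 16, 28, 42 → 58.
So the next term is (13, U, 58).

(13, U, 58)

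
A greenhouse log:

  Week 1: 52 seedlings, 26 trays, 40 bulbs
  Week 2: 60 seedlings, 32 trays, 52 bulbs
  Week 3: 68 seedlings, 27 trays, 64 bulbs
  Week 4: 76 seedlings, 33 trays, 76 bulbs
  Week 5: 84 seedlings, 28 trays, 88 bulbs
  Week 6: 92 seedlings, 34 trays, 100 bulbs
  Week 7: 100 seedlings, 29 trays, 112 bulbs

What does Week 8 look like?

108 seedlings, 35 trays, 124 bulbs

Seedlings: +8 each step, so 52, 60, 68, 76, 84, 92, 100 → 108.
Trays: alternating steps +6, −5, +6, −5, …; 26, 32, 27, 33, 28, 34, 29 → 35.
For the bulbs, +12 each step: 40, 52, 64, 76, 88, 100, 112 → 124.
Putting it together: 108 seedlings, 35 trays, 124 bulbs.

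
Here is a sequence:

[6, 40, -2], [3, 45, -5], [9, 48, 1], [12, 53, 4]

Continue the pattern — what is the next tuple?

[21, 56, 13]

First entry — each term is the sum of the two before it: 6, 3, 9, 12 → 21.
For the second entry, alternating steps +5, +3, +5, +3, …: 40, 45, 48, 53 → 56.
Third entry: -2, -5, 1, 4 → 13 (always 8 less than the first entry).
So the next tuple is [21, 56, 13].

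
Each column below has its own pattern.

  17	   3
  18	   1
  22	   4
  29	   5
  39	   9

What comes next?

52  14

First component: differences are 1, 4, 7, … (increasing by 3 each time); 17, 18, 22, 29, 39 → 52.
Second component: each term is the sum of the two before it; 3, 1, 4, 5, 9 → 14.
Putting it together: 52  14.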